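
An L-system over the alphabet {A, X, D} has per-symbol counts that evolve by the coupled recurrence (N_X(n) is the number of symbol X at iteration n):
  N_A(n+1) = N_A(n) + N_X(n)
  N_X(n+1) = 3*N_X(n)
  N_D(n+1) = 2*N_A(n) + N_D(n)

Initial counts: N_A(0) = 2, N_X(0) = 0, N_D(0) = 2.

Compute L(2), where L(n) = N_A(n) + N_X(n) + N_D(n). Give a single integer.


Answer: 12

Derivation:
Step 0: N_A=2, N_X=0, N_D=2, L=4
Step 1: N_A=2, N_X=0, N_D=6, L=8
Step 2: N_A=2, N_X=0, N_D=10, L=12


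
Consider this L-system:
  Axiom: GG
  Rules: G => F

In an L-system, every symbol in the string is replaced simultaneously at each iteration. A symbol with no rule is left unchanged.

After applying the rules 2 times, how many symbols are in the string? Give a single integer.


Answer: 2

Derivation:
Step 0: length = 2
Step 1: length = 2
Step 2: length = 2


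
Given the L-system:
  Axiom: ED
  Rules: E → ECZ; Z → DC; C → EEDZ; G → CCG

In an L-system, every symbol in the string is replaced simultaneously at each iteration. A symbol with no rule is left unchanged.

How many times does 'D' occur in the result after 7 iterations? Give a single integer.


Answer: 239

Derivation:
Step 0: length=2, 'D' count=1
Step 1: length=4, 'D' count=1
Step 2: length=10, 'D' count=3
Step 3: length=24, 'D' count=7
Step 4: length=58, 'D' count=17
Step 5: length=140, 'D' count=41
Step 6: length=338, 'D' count=99
Step 7: length=816, 'D' count=239
Final string: ECZEEDZDCECZECZDDCDEEDZECZEEDZDCECZEEDZDCDDEEDZDECZECZDDCECZEEDZDCECZECZDDCDEEDZECZEEDZDCECZECZDDCDEEDZDDECZECZDDCDECZEEDZDCECZEEDZDCDDEEDZECZEEDZDCECZECZDDCDEEDZECZEEDZDCECZEEDZDCDDEEDZDECZECZDDCECZEEDZDCECZECZDDCDEEDZECZEEDZDCECZEEDZDCDDEEDZDECZECZDDCDDECZEEDZDCECZEEDZDCDDEEDZDECZEEDZDCECZECZDDCDEEDZECZEEDZDCECZECZDDCDEEDZDDECZECZDDCECZEEDZDCECZECZDDCDEEDZECZEEDZDCECZEEDZDCDDEEDZDECZECZDDCECZEEDZDCECZECZDDCDEEDZECZEEDZDCECZECZDDCDEEDZDDECZECZDDCDECZEEDZDCECZEEDZDCDDEEDZECZEEDZDCECZECZDDCDEEDZECZEEDZDCECZEEDZDCDDEEDZDECZECZDDCECZEEDZDCECZECZDDCDEEDZECZEEDZDCECZECZDDCDEEDZDDECZECZDDCDECZEEDZDCECZEEDZDCDDEEDZDDECZEEDZDCECZECZDDCDEEDZECZEEDZDCECZECZDDCDEEDZDDECZECZDDCDECZEEDZDCECZECZDDCDEEDZECZEEDZDCECZEEDZDCDDEEDZDECZECZDDCECZEEDZDCECZECZDDCDEEDZECZEEDZDCECZEEDZDCDDEEDZDECZECZDDCDDECZEEDZDCECZEEDZDCDDEEDZD


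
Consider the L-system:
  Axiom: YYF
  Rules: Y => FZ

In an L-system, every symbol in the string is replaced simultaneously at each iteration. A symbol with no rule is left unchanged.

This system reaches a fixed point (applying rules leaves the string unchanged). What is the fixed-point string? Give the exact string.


Answer: FZFZF

Derivation:
Step 0: YYF
Step 1: FZFZF
Step 2: FZFZF  (unchanged — fixed point at step 1)


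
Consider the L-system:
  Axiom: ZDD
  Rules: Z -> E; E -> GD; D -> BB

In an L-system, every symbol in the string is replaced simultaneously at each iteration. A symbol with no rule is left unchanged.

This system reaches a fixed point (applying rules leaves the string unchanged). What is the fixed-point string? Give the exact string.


Step 0: ZDD
Step 1: EBBBB
Step 2: GDBBBB
Step 3: GBBBBBB
Step 4: GBBBBBB  (unchanged — fixed point at step 3)

Answer: GBBBBBB


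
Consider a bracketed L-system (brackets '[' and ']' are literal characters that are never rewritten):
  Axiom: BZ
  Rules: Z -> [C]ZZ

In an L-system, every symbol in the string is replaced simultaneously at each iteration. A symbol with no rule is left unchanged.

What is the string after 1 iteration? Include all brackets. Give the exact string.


Step 0: BZ
Step 1: B[C]ZZ

Answer: B[C]ZZ


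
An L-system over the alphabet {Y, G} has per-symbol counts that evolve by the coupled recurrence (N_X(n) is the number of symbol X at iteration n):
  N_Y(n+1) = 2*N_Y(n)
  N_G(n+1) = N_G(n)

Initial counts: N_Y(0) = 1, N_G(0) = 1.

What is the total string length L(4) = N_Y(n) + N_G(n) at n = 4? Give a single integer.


Answer: 17

Derivation:
Step 0: N_Y=1, N_G=1, L=2
Step 1: N_Y=2, N_G=1, L=3
Step 2: N_Y=4, N_G=1, L=5
Step 3: N_Y=8, N_G=1, L=9
Step 4: N_Y=16, N_G=1, L=17


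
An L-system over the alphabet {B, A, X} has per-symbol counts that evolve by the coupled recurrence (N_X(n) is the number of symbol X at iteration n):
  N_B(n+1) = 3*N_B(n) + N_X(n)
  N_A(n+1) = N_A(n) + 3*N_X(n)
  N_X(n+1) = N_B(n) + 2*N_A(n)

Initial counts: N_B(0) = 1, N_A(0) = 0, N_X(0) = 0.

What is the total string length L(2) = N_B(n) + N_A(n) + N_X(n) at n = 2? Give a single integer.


Answer: 16

Derivation:
Step 0: N_B=1, N_A=0, N_X=0, L=1
Step 1: N_B=3, N_A=0, N_X=1, L=4
Step 2: N_B=10, N_A=3, N_X=3, L=16


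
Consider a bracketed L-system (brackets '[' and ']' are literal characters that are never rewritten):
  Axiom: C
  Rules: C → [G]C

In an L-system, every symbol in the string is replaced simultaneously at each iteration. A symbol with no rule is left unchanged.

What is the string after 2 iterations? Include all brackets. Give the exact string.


Step 0: C
Step 1: [G]C
Step 2: [G][G]C

Answer: [G][G]C


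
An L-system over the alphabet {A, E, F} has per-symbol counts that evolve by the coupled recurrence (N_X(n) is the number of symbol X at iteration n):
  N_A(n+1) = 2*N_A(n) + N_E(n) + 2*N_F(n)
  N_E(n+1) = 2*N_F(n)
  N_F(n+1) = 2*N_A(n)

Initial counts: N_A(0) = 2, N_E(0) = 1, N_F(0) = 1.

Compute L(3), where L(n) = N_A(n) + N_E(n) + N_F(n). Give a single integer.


Step 0: N_A=2, N_E=1, N_F=1, L=4
Step 1: N_A=7, N_E=2, N_F=4, L=13
Step 2: N_A=24, N_E=8, N_F=14, L=46
Step 3: N_A=84, N_E=28, N_F=48, L=160

Answer: 160


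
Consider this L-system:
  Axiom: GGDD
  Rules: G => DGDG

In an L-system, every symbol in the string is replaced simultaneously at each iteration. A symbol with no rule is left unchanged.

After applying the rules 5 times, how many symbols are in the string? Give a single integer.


Answer: 190

Derivation:
Step 0: length = 4
Step 1: length = 10
Step 2: length = 22
Step 3: length = 46
Step 4: length = 94
Step 5: length = 190


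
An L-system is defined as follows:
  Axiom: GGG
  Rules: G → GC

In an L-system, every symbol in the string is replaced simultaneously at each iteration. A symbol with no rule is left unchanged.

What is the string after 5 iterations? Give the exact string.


Answer: GCCCCCGCCCCCGCCCCC

Derivation:
Step 0: GGG
Step 1: GCGCGC
Step 2: GCCGCCGCC
Step 3: GCCCGCCCGCCC
Step 4: GCCCCGCCCCGCCCC
Step 5: GCCCCCGCCCCCGCCCCC


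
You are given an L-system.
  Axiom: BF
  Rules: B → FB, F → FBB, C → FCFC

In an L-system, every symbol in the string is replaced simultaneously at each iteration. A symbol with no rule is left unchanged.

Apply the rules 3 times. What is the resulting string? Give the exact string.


Answer: FBBFBFBFBBFBFBBFBFBFBBFBFBBFB

Derivation:
Step 0: BF
Step 1: FBFBB
Step 2: FBBFBFBBFBFB
Step 3: FBBFBFBFBBFBFBBFBFBFBBFBFBBFB


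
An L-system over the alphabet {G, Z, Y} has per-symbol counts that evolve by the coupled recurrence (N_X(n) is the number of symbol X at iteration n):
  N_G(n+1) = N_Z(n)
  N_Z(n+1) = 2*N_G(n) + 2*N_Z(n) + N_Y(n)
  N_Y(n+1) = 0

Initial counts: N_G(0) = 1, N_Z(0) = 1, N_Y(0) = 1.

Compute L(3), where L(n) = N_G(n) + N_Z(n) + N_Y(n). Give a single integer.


Answer: 46

Derivation:
Step 0: N_G=1, N_Z=1, N_Y=1, L=3
Step 1: N_G=1, N_Z=5, N_Y=0, L=6
Step 2: N_G=5, N_Z=12, N_Y=0, L=17
Step 3: N_G=12, N_Z=34, N_Y=0, L=46


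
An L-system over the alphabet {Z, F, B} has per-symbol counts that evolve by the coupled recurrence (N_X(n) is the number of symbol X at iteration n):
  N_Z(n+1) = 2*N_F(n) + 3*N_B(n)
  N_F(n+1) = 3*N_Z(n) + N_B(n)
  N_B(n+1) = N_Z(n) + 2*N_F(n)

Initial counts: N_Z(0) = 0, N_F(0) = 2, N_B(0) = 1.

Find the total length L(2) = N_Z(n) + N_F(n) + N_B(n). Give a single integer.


Step 0: N_Z=0, N_F=2, N_B=1, L=3
Step 1: N_Z=7, N_F=1, N_B=4, L=12
Step 2: N_Z=14, N_F=25, N_B=9, L=48

Answer: 48


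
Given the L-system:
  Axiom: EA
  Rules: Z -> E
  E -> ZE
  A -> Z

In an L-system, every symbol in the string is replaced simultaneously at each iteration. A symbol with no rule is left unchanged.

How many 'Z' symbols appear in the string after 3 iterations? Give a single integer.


Step 0: EA  (0 'Z')
Step 1: ZEZ  (2 'Z')
Step 2: EZEE  (1 'Z')
Step 3: ZEEZEZE  (3 'Z')

Answer: 3


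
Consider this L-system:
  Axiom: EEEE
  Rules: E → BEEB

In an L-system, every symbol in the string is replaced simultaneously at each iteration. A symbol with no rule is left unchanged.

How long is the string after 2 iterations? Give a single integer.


Answer: 40

Derivation:
Step 0: length = 4
Step 1: length = 16
Step 2: length = 40


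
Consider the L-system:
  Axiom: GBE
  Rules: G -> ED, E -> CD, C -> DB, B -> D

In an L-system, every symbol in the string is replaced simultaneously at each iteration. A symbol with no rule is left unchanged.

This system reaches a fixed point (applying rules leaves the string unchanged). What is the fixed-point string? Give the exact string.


Answer: DDDDDDDD

Derivation:
Step 0: GBE
Step 1: EDDCD
Step 2: CDDDDBD
Step 3: DBDDDDDD
Step 4: DDDDDDDD
Step 5: DDDDDDDD  (unchanged — fixed point at step 4)


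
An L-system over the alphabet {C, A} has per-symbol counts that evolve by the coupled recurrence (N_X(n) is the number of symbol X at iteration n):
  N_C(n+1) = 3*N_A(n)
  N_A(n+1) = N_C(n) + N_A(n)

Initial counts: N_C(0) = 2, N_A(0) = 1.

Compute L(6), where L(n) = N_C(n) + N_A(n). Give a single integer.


Step 0: N_C=2, N_A=1, L=3
Step 1: N_C=3, N_A=3, L=6
Step 2: N_C=9, N_A=6, L=15
Step 3: N_C=18, N_A=15, L=33
Step 4: N_C=45, N_A=33, L=78
Step 5: N_C=99, N_A=78, L=177
Step 6: N_C=234, N_A=177, L=411

Answer: 411


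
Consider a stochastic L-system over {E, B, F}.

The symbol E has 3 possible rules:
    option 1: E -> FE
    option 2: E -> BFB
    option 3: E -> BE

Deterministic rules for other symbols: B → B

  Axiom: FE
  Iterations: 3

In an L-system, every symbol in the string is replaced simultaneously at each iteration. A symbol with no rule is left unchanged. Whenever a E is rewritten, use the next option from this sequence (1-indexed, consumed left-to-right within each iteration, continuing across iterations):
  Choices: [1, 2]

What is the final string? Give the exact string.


Step 0: FE
Step 1: FFE  (used choices [1])
Step 2: FFBFB  (used choices [2])
Step 3: FFBFB  (used choices [])

Answer: FFBFB


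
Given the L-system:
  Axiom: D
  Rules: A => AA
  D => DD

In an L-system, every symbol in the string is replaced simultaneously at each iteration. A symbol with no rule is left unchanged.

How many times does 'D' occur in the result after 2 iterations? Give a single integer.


Step 0: D  (1 'D')
Step 1: DD  (2 'D')
Step 2: DDDD  (4 'D')

Answer: 4


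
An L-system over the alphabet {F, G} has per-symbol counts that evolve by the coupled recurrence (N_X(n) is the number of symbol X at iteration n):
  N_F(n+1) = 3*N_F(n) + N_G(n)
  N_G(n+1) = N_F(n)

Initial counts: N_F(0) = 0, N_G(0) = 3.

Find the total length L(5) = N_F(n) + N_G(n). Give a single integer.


Answer: 426

Derivation:
Step 0: N_F=0, N_G=3, L=3
Step 1: N_F=3, N_G=0, L=3
Step 2: N_F=9, N_G=3, L=12
Step 3: N_F=30, N_G=9, L=39
Step 4: N_F=99, N_G=30, L=129
Step 5: N_F=327, N_G=99, L=426


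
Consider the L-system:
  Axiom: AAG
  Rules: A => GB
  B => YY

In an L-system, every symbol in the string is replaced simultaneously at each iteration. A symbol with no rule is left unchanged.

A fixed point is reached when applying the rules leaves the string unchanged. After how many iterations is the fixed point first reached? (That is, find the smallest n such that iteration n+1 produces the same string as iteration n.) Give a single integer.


Answer: 2

Derivation:
Step 0: AAG
Step 1: GBGBG
Step 2: GYYGYYG
Step 3: GYYGYYG  (unchanged — fixed point at step 2)


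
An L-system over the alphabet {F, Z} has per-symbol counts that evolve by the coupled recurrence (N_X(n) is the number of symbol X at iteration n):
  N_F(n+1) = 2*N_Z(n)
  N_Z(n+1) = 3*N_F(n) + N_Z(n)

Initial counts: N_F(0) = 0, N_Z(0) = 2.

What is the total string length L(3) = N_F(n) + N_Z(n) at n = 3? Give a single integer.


Step 0: N_F=0, N_Z=2, L=2
Step 1: N_F=4, N_Z=2, L=6
Step 2: N_F=4, N_Z=14, L=18
Step 3: N_F=28, N_Z=26, L=54

Answer: 54


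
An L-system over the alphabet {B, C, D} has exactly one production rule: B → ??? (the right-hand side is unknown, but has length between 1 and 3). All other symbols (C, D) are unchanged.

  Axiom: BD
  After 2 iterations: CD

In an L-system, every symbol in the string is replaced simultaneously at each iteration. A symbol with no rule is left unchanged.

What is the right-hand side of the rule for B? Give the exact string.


Trying B → C:
  Step 0: BD
  Step 1: CD
  Step 2: CD
Matches the given result.

Answer: C


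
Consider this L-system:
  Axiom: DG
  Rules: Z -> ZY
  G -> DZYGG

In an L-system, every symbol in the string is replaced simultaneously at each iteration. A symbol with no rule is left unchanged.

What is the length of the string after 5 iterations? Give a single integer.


Answer: 152

Derivation:
Step 0: length = 2
Step 1: length = 6
Step 2: length = 15
Step 3: length = 34
Step 4: length = 73
Step 5: length = 152


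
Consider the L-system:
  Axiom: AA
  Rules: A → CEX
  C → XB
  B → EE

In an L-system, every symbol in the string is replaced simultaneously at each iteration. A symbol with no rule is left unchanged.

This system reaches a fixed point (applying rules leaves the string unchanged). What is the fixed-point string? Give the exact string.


Answer: XEEEXXEEEX

Derivation:
Step 0: AA
Step 1: CEXCEX
Step 2: XBEXXBEX
Step 3: XEEEXXEEEX
Step 4: XEEEXXEEEX  (unchanged — fixed point at step 3)


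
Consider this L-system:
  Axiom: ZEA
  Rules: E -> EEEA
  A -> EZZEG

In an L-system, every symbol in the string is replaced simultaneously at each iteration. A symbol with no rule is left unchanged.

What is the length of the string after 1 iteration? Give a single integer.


Answer: 10

Derivation:
Step 0: length = 3
Step 1: length = 10


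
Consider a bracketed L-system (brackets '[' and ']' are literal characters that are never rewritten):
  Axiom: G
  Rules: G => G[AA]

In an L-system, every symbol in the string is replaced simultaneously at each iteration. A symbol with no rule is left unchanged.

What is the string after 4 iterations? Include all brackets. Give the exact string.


Step 0: G
Step 1: G[AA]
Step 2: G[AA][AA]
Step 3: G[AA][AA][AA]
Step 4: G[AA][AA][AA][AA]

Answer: G[AA][AA][AA][AA]


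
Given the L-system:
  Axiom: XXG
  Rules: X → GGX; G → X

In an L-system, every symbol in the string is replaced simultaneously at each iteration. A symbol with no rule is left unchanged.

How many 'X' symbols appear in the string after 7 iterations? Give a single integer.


Answer: 213

Derivation:
Step 0: XXG  (2 'X')
Step 1: GGXGGXX  (3 'X')
Step 2: XXGGXXXGGXGGX  (7 'X')
Step 3: GGXGGXXXGGXGGXGGXXXGGXXXGGX  (13 'X')
Step 4: XXGGXXXGGXGGXGGXXXGGXXXGGXXXGGXGGXGGXXXGGXGGXGGXXXGGX  (27 'X')
Step 5: GGXGGXXXGGXGGXGGXXXGGXXXGGXXXGGXGGXGGXXXGGXGGXGGXXXGGXGGXGGXXXGGXXXGGXXXGGXGGXGGXXXGGXXXGGXXXGGXGGXGGXXXGGX  (53 'X')
Step 6: XXGGXXXGGXGGXGGXXXGGXXXGGXXXGGXGGXGGXXXGGXGGXGGXXXGGXGGXGGXXXGGXXXGGXXXGGXGGXGGXXXGGXXXGGXXXGGXGGXGGXXXGGXXXGGXXXGGXGGXGGXXXGGXGGXGGXXXGGXGGXGGXXXGGXXXGGXXXGGXGGXGGXXXGGXGGXGGXXXGGXGGXGGXXXGGXXXGGXXXGGXGGXGGXXXGGX  (107 'X')
Step 7: GGXGGXXXGGXGGXGGXXXGGXXXGGXXXGGXGGXGGXXXGGXGGXGGXXXGGXGGXGGXXXGGXXXGGXXXGGXGGXGGXXXGGXXXGGXXXGGXGGXGGXXXGGXXXGGXXXGGXGGXGGXXXGGXGGXGGXXXGGXGGXGGXXXGGXXXGGXXXGGXGGXGGXXXGGXGGXGGXXXGGXGGXGGXXXGGXXXGGXXXGGXGGXGGXXXGGXGGXGGXXXGGXGGXGGXXXGGXXXGGXXXGGXGGXGGXXXGGXXXGGXXXGGXGGXGGXXXGGXXXGGXXXGGXGGXGGXXXGGXGGXGGXXXGGXGGXGGXXXGGXXXGGXXXGGXGGXGGXXXGGXXXGGXXXGGXGGXGGXXXGGXXXGGXXXGGXGGXGGXXXGGXGGXGGXXXGGXGGXGGXXXGGXXXGGXXXGGXGGXGGXXXGGX  (213 'X')


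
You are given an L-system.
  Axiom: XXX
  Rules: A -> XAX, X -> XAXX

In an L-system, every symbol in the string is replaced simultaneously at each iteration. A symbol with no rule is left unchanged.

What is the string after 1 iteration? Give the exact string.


Answer: XAXXXAXXXAXX

Derivation:
Step 0: XXX
Step 1: XAXXXAXXXAXX


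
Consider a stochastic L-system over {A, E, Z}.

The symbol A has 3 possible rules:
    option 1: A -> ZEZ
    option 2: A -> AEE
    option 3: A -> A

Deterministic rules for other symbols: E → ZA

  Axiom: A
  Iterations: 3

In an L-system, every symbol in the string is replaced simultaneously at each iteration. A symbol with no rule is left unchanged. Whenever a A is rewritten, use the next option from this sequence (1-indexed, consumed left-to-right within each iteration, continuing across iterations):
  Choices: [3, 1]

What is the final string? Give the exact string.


Step 0: A
Step 1: A  (used choices [3])
Step 2: ZEZ  (used choices [1])
Step 3: ZZAZ  (used choices [])

Answer: ZZAZ


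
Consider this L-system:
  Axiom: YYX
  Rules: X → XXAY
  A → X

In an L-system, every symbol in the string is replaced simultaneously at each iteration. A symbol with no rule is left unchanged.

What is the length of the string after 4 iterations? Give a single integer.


Answer: 63

Derivation:
Step 0: length = 3
Step 1: length = 6
Step 2: length = 12
Step 3: length = 27
Step 4: length = 63


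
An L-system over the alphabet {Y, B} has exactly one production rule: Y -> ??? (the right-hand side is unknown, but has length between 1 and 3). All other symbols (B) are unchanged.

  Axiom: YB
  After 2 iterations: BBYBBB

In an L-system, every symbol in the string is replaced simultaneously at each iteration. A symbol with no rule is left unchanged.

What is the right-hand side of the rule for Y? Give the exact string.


Trying Y -> BYB:
  Step 0: YB
  Step 1: BYBB
  Step 2: BBYBBB
Matches the given result.

Answer: BYB


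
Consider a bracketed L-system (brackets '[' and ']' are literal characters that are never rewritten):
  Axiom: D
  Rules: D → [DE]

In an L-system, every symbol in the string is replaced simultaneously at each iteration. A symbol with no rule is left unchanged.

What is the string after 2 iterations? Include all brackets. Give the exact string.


Step 0: D
Step 1: [DE]
Step 2: [[DE]E]

Answer: [[DE]E]


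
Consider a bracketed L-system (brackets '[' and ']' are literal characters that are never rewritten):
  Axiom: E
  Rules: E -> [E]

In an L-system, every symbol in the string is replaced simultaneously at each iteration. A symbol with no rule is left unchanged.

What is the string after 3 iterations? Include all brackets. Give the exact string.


Answer: [[[E]]]

Derivation:
Step 0: E
Step 1: [E]
Step 2: [[E]]
Step 3: [[[E]]]


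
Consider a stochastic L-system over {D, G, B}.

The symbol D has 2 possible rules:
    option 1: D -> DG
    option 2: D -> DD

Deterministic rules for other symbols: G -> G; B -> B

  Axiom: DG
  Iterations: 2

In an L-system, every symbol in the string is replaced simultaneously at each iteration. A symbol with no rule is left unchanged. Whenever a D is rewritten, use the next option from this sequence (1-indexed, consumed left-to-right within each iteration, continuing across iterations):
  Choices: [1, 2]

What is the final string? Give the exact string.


Answer: DDGG

Derivation:
Step 0: DG
Step 1: DGG  (used choices [1])
Step 2: DDGG  (used choices [2])


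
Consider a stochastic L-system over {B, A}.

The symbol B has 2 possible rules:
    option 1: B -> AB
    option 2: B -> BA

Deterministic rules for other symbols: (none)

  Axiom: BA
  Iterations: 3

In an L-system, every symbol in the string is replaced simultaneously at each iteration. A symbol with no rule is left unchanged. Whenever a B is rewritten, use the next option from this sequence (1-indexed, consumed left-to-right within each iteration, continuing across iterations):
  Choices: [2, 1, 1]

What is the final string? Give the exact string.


Answer: AABAA

Derivation:
Step 0: BA
Step 1: BAA  (used choices [2])
Step 2: ABAA  (used choices [1])
Step 3: AABAA  (used choices [1])


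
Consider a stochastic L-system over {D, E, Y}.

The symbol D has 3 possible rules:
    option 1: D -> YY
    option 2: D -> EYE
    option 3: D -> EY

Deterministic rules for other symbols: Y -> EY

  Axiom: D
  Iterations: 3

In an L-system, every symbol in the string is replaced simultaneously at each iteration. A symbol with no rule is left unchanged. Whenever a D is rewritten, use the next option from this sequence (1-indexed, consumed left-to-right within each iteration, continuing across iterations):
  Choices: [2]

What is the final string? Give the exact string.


Step 0: D
Step 1: EYE  (used choices [2])
Step 2: EEYE  (used choices [])
Step 3: EEEYE  (used choices [])

Answer: EEEYE


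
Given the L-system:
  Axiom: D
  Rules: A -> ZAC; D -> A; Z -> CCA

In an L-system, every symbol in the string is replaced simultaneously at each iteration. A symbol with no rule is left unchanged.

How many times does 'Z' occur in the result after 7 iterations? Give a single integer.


Step 0: D  (0 'Z')
Step 1: A  (0 'Z')
Step 2: ZAC  (1 'Z')
Step 3: CCAZACC  (1 'Z')
Step 4: CCZACCCAZACCC  (2 'Z')
Step 5: CCCCAZACCCCZACCCAZACCCC  (3 'Z')
Step 6: CCCCZACCCAZACCCCCCCAZACCCCZACCCAZACCCCC  (5 'Z')
Step 7: CCCCCCAZACCCCZACCCAZACCCCCCCCZACCCAZACCCCCCCAZACCCCZACCCAZACCCCCC  (8 'Z')

Answer: 8


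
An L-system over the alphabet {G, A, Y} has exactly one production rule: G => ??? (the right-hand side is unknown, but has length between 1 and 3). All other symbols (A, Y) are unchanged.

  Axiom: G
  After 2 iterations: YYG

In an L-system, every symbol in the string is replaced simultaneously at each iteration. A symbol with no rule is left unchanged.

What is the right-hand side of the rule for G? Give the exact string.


Answer: YG

Derivation:
Trying G => YG:
  Step 0: G
  Step 1: YG
  Step 2: YYG
Matches the given result.


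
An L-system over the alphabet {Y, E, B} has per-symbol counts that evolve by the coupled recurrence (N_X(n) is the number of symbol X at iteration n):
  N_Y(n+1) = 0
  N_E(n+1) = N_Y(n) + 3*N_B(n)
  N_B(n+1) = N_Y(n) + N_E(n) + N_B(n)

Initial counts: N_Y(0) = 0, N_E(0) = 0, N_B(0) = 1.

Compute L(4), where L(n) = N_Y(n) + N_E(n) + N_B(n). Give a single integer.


Step 0: N_Y=0, N_E=0, N_B=1, L=1
Step 1: N_Y=0, N_E=3, N_B=1, L=4
Step 2: N_Y=0, N_E=3, N_B=4, L=7
Step 3: N_Y=0, N_E=12, N_B=7, L=19
Step 4: N_Y=0, N_E=21, N_B=19, L=40

Answer: 40


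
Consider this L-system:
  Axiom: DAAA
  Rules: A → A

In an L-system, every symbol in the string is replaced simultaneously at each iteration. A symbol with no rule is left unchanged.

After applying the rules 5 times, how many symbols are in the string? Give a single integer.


Step 0: length = 4
Step 1: length = 4
Step 2: length = 4
Step 3: length = 4
Step 4: length = 4
Step 5: length = 4

Answer: 4


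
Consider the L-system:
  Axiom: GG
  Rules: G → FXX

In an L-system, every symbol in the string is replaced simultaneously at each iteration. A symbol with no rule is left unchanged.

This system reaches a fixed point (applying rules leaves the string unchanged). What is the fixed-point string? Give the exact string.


Step 0: GG
Step 1: FXXFXX
Step 2: FXXFXX  (unchanged — fixed point at step 1)

Answer: FXXFXX


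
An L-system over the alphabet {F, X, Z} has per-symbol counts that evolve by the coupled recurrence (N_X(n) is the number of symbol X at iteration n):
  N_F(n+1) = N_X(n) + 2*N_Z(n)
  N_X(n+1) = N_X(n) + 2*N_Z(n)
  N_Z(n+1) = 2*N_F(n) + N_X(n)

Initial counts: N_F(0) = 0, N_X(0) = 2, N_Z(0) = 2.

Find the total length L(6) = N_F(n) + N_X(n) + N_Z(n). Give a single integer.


Answer: 3182

Derivation:
Step 0: N_F=0, N_X=2, N_Z=2, L=4
Step 1: N_F=6, N_X=6, N_Z=2, L=14
Step 2: N_F=10, N_X=10, N_Z=18, L=38
Step 3: N_F=46, N_X=46, N_Z=30, L=122
Step 4: N_F=106, N_X=106, N_Z=138, L=350
Step 5: N_F=382, N_X=382, N_Z=318, L=1082
Step 6: N_F=1018, N_X=1018, N_Z=1146, L=3182


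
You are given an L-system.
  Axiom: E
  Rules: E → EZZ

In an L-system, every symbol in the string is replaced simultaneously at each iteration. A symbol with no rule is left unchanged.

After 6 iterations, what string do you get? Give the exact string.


Step 0: E
Step 1: EZZ
Step 2: EZZZZ
Step 3: EZZZZZZ
Step 4: EZZZZZZZZ
Step 5: EZZZZZZZZZZ
Step 6: EZZZZZZZZZZZZ

Answer: EZZZZZZZZZZZZ


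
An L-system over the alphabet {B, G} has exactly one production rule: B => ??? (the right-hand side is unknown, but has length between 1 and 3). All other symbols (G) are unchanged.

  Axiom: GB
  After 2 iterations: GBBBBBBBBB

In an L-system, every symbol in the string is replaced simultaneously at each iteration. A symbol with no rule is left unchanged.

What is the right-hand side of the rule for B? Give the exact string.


Trying B => BBB:
  Step 0: GB
  Step 1: GBBB
  Step 2: GBBBBBBBBB
Matches the given result.

Answer: BBB


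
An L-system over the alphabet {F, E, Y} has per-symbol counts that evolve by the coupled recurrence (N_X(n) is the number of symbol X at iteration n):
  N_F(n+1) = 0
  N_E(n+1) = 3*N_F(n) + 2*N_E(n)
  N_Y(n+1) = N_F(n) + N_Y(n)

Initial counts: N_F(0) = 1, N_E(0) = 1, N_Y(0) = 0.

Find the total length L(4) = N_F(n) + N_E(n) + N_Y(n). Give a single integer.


Step 0: N_F=1, N_E=1, N_Y=0, L=2
Step 1: N_F=0, N_E=5, N_Y=1, L=6
Step 2: N_F=0, N_E=10, N_Y=1, L=11
Step 3: N_F=0, N_E=20, N_Y=1, L=21
Step 4: N_F=0, N_E=40, N_Y=1, L=41

Answer: 41


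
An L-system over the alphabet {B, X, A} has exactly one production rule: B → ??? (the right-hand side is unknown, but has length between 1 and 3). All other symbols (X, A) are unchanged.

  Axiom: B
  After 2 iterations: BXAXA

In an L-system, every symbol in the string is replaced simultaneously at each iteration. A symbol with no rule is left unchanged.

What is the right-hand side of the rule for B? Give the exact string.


Trying B → BXA:
  Step 0: B
  Step 1: BXA
  Step 2: BXAXA
Matches the given result.

Answer: BXA


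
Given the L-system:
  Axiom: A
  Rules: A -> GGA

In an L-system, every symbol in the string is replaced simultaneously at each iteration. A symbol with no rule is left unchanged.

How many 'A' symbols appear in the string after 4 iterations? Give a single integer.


Answer: 1

Derivation:
Step 0: A  (1 'A')
Step 1: GGA  (1 'A')
Step 2: GGGGA  (1 'A')
Step 3: GGGGGGA  (1 'A')
Step 4: GGGGGGGGA  (1 'A')


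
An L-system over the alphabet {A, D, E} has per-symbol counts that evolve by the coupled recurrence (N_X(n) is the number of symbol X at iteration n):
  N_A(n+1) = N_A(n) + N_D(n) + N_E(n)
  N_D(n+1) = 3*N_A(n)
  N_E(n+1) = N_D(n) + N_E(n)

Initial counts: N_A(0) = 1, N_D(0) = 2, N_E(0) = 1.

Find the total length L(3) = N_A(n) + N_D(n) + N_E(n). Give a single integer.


Step 0: N_A=1, N_D=2, N_E=1, L=4
Step 1: N_A=4, N_D=3, N_E=3, L=10
Step 2: N_A=10, N_D=12, N_E=6, L=28
Step 3: N_A=28, N_D=30, N_E=18, L=76

Answer: 76


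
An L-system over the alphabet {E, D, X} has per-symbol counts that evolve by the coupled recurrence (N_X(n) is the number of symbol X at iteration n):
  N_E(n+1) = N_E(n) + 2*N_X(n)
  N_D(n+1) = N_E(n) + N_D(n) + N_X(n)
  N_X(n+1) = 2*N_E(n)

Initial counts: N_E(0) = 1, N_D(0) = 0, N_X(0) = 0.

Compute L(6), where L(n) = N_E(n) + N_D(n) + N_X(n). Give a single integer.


Answer: 511

Derivation:
Step 0: N_E=1, N_D=0, N_X=0, L=1
Step 1: N_E=1, N_D=1, N_X=2, L=4
Step 2: N_E=5, N_D=4, N_X=2, L=11
Step 3: N_E=9, N_D=11, N_X=10, L=30
Step 4: N_E=29, N_D=30, N_X=18, L=77
Step 5: N_E=65, N_D=77, N_X=58, L=200
Step 6: N_E=181, N_D=200, N_X=130, L=511


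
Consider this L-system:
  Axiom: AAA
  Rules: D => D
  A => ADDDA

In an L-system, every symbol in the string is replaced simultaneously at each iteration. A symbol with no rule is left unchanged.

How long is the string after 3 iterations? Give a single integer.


Step 0: length = 3
Step 1: length = 15
Step 2: length = 39
Step 3: length = 87

Answer: 87


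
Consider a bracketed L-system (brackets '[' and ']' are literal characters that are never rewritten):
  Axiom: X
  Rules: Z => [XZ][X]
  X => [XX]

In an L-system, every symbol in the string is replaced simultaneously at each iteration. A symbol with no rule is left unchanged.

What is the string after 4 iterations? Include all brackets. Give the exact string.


Step 0: X
Step 1: [XX]
Step 2: [[XX][XX]]
Step 3: [[[XX][XX]][[XX][XX]]]
Step 4: [[[[XX][XX]][[XX][XX]]][[[XX][XX]][[XX][XX]]]]

Answer: [[[[XX][XX]][[XX][XX]]][[[XX][XX]][[XX][XX]]]]


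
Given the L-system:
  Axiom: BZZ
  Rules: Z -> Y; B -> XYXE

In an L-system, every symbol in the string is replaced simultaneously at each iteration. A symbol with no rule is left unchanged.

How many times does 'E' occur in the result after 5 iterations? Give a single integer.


Step 0: BZZ  (0 'E')
Step 1: XYXEYY  (1 'E')
Step 2: XYXEYY  (1 'E')
Step 3: XYXEYY  (1 'E')
Step 4: XYXEYY  (1 'E')
Step 5: XYXEYY  (1 'E')

Answer: 1


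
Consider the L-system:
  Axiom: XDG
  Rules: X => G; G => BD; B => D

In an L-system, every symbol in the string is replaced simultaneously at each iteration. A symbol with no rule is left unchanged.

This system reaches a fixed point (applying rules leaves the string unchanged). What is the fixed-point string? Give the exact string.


Step 0: XDG
Step 1: GDBD
Step 2: BDDDD
Step 3: DDDDD
Step 4: DDDDD  (unchanged — fixed point at step 3)

Answer: DDDDD


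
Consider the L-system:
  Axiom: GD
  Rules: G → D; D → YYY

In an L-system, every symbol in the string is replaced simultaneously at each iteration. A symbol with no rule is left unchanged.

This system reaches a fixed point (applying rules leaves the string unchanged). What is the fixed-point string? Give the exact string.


Answer: YYYYYY

Derivation:
Step 0: GD
Step 1: DYYY
Step 2: YYYYYY
Step 3: YYYYYY  (unchanged — fixed point at step 2)


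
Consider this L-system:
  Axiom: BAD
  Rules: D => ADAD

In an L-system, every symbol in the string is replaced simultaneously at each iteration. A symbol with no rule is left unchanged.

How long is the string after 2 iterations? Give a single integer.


Step 0: length = 3
Step 1: length = 6
Step 2: length = 12

Answer: 12


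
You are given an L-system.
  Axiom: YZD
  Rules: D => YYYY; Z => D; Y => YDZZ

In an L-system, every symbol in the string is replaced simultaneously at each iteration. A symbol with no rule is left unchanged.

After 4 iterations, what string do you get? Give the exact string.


Step 0: YZD
Step 1: YDZZDYYYY
Step 2: YDZZYYYYDDYYYYYDZZYDZZYDZZYDZZ
Step 3: YDZZYYYYDDYDZZYDZZYDZZYDZZYYYYYYYYYDZZYDZZYDZZYDZZYDZZYYYYDDYDZZYYYYDDYDZZYYYYDDYDZZYYYYDD
Step 4: YDZZYYYYDDYDZZYDZZYDZZYDZZYYYYYYYYYDZZYYYYDDYDZZYYYYDDYDZZYYYYDDYDZZYYYYDDYDZZYDZZYDZZYDZZYDZZYDZZYDZZYDZZYDZZYYYYDDYDZZYYYYDDYDZZYYYYDDYDZZYYYYDDYDZZYYYYDDYDZZYDZZYDZZYDZZYYYYYYYYYDZZYYYYDDYDZZYDZZYDZZYDZZYYYYYYYYYDZZYYYYDDYDZZYDZZYDZZYDZZYYYYYYYYYDZZYYYYDDYDZZYDZZYDZZYDZZYYYYYYYY

Answer: YDZZYYYYDDYDZZYDZZYDZZYDZZYYYYYYYYYDZZYYYYDDYDZZYYYYDDYDZZYYYYDDYDZZYYYYDDYDZZYDZZYDZZYDZZYDZZYDZZYDZZYDZZYDZZYYYYDDYDZZYYYYDDYDZZYYYYDDYDZZYYYYDDYDZZYYYYDDYDZZYDZZYDZZYDZZYYYYYYYYYDZZYYYYDDYDZZYDZZYDZZYDZZYYYYYYYYYDZZYYYYDDYDZZYDZZYDZZYDZZYYYYYYYYYDZZYYYYDDYDZZYDZZYDZZYDZZYYYYYYYY


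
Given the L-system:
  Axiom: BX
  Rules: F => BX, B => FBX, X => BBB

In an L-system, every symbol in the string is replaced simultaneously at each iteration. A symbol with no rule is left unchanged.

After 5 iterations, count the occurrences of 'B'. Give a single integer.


Step 0: BX  (1 'B')
Step 1: FBXBBB  (4 'B')
Step 2: BXFBXBBBFBXFBXFBX  (8 'B')
Step 3: FBXBBBBXFBXBBBFBXFBXFBXBXFBXBBBBXFBXBBBBXFBXBBB  (27 'B')
Step 4: BXFBXBBBFBXFBXFBXFBXBBBBXFBXBBBFBXFBXFBXBXFBXBBBBXFBXBBBBXFBXBBBFBXBBBBXFBXBBBFBXFBXFBXFBXBBBBXFBXBBBFBXFBXFBXFBXBBBBXFBXBBBFBXFBXFBX  (71 'B')
Step 5: FBXBBBBXFBXBBBFBXFBXFBXBXFBXBBBBXFBXBBBBXFBXBBBBXFBXBBBFBXFBXFBXFBXBBBBXFBXBBBFBXFBXFBXBXFBXBBBBXFBXBBBBXFBXBBBFBXBBBBXFBXBBBFBXFBXFBXFBXBBBBXFBXBBBFBXFBXFBXFBXBBBBXFBXBBBFBXFBXFBXBXFBXBBBFBXFBXFBXFBXBBBBXFBXBBBFBXFBXFBXBXFBXBBBBXFBXBBBBXFBXBBBBXFBXBBBFBXFBXFBXFBXBBBBXFBXBBBFBXFBXFBXBXFBXBBBBXFBXBBBBXFBXBBBBXFBXBBBFBXFBXFBXFBXBBBBXFBXBBBFBXFBXFBXBXFBXBBBBXFBXBBBBXFBXBBB  (203 'B')

Answer: 203


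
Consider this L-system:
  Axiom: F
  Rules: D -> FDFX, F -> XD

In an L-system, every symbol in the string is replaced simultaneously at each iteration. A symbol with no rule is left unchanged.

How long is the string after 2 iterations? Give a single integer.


Step 0: length = 1
Step 1: length = 2
Step 2: length = 5

Answer: 5


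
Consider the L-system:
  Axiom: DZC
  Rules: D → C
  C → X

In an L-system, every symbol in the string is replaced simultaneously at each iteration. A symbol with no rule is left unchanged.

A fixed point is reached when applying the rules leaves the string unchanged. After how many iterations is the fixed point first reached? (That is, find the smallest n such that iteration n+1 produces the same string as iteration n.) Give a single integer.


Step 0: DZC
Step 1: CZX
Step 2: XZX
Step 3: XZX  (unchanged — fixed point at step 2)

Answer: 2


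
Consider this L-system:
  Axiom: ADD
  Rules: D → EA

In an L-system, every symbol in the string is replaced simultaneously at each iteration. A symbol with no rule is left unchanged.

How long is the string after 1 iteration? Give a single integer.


Answer: 5

Derivation:
Step 0: length = 3
Step 1: length = 5


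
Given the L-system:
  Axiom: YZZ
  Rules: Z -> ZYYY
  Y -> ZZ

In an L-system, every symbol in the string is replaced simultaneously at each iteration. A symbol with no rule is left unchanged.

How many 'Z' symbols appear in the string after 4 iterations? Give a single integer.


Answer: 136

Derivation:
Step 0: YZZ  (2 'Z')
Step 1: ZZZYYYZYYY  (4 'Z')
Step 2: ZYYYZYYYZYYYZZZZZZZYYYZZZZZZ  (16 'Z')
Step 3: ZYYYZZZZZZZYYYZZZZZZZYYYZZZZZZZYYYZYYYZYYYZYYYZYYYZYYYZYYYZZZZZZZYYYZYYYZYYYZYYYZYYYZYYY  (40 'Z')
Step 4: ZYYYZZZZZZZYYYZYYYZYYYZYYYZYYYZYYYZYYYZZZZZZZYYYZYYYZYYYZYYYZYYYZYYYZYYYZZZZZZZYYYZYYYZYYYZYYYZYYYZYYYZYYYZZZZZZZYYYZZZZZZZYYYZZZZZZZYYYZZZZZZZYYYZZZZZZZYYYZZZZZZZYYYZZZZZZZYYYZYYYZYYYZYYYZYYYZYYYZYYYZZZZZZZYYYZZZZZZZYYYZZZZZZZYYYZZZZZZZYYYZZZZZZZYYYZZZZZZ  (136 'Z')


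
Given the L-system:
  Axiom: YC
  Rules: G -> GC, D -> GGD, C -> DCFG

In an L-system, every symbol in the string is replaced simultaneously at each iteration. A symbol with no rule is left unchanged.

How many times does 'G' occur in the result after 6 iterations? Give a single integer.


Step 0: YC  (0 'G')
Step 1: YDCFG  (1 'G')
Step 2: YGGDDCFGFGC  (4 'G')
Step 3: YGCGCGGDGGDDCFGFGCFGCDCFG  (10 'G')
Step 4: YGCDCFGGCDCFGGCGCGGDGCGCGGDGGDDCFGFGCFGCDCFGFGCDCFGGGDDCFGFGC  (24 'G')
Step 5: YGCDCFGGGDDCFGFGCGCDCFGGGDDCFGFGCGCDCFGGCDCFGGCGCGGDGCDCFGGCDCFGGCGCGGDGCGCGGDGGDDCFGFGCFGCDCFGFGCDCFGGGDDCFGFGCFGCDCFGGGDDCFGFGCGCGCGGDGGDDCFGFGCFGCDCFG  (60 'G')
Step 6: YGCDCFGGGDDCFGFGCGCGCGGDGGDDCFGFGCFGCDCFGGCDCFGGGDDCFGFGCGCGCGGDGGDDCFGFGCFGCDCFGGCDCFGGGDDCFGFGCGCDCFGGGDDCFGFGCGCDCFGGCDCFGGCGCGGDGCDCFGGGDDCFGFGCGCDCFGGGDDCFGFGCGCDCFGGCDCFGGCGCGGDGCDCFGGCDCFGGCGCGGDGCGCGGDGGDDCFGFGCFGCDCFGFGCDCFGGGDDCFGFGCFGCDCFGGGDDCFGFGCGCGCGGDGGDDCFGFGCFGCDCFGFGCDCFGGGDDCFGFGCGCGCGGDGGDDCFGFGCFGCDCFGGCDCFGGCDCFGGCGCGGDGCGCGGDGGDDCFGFGCFGCDCFGFGCDCFGGGDDCFGFGC  (152 'G')

Answer: 152


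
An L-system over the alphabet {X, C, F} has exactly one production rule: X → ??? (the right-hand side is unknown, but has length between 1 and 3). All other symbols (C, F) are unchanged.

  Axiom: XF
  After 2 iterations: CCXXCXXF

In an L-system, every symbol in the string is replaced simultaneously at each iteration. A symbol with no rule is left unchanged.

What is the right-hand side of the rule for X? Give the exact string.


Trying X → CXX:
  Step 0: XF
  Step 1: CXXF
  Step 2: CCXXCXXF
Matches the given result.

Answer: CXX


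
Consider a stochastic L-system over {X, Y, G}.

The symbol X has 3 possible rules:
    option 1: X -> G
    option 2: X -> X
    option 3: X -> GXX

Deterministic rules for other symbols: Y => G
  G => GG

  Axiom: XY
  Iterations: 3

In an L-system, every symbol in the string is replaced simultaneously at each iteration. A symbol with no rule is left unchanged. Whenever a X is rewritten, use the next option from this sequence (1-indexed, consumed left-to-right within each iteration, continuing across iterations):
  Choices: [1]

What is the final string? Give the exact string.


Answer: GGGGGGGG

Derivation:
Step 0: XY
Step 1: GG  (used choices [1])
Step 2: GGGG  (used choices [])
Step 3: GGGGGGGG  (used choices [])


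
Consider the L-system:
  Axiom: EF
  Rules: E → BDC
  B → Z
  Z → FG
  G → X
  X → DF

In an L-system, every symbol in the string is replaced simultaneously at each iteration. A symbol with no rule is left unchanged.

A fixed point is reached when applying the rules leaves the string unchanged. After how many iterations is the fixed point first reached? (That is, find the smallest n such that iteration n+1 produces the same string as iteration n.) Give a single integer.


Answer: 5

Derivation:
Step 0: EF
Step 1: BDCF
Step 2: ZDCF
Step 3: FGDCF
Step 4: FXDCF
Step 5: FDFDCF
Step 6: FDFDCF  (unchanged — fixed point at step 5)


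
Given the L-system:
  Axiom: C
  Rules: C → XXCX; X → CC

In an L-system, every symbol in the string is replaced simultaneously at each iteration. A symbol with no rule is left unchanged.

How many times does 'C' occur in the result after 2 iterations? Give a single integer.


Answer: 7

Derivation:
Step 0: C  (1 'C')
Step 1: XXCX  (1 'C')
Step 2: CCCCXXCXCC  (7 'C')


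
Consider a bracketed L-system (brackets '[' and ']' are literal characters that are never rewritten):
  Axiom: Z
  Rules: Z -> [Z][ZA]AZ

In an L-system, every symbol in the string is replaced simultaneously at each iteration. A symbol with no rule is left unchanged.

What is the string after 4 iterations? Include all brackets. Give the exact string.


Step 0: Z
Step 1: [Z][ZA]AZ
Step 2: [[Z][ZA]AZ][[Z][ZA]AZA]A[Z][ZA]AZ
Step 3: [[[Z][ZA]AZ][[Z][ZA]AZA]A[Z][ZA]AZ][[[Z][ZA]AZ][[Z][ZA]AZA]A[Z][ZA]AZA]A[[Z][ZA]AZ][[Z][ZA]AZA]A[Z][ZA]AZ
Step 4: [[[[Z][ZA]AZ][[Z][ZA]AZA]A[Z][ZA]AZ][[[Z][ZA]AZ][[Z][ZA]AZA]A[Z][ZA]AZA]A[[Z][ZA]AZ][[Z][ZA]AZA]A[Z][ZA]AZ][[[[Z][ZA]AZ][[Z][ZA]AZA]A[Z][ZA]AZ][[[Z][ZA]AZ][[Z][ZA]AZA]A[Z][ZA]AZA]A[[Z][ZA]AZ][[Z][ZA]AZA]A[Z][ZA]AZA]A[[[Z][ZA]AZ][[Z][ZA]AZA]A[Z][ZA]AZ][[[Z][ZA]AZ][[Z][ZA]AZA]A[Z][ZA]AZA]A[[Z][ZA]AZ][[Z][ZA]AZA]A[Z][ZA]AZ

Answer: [[[[Z][ZA]AZ][[Z][ZA]AZA]A[Z][ZA]AZ][[[Z][ZA]AZ][[Z][ZA]AZA]A[Z][ZA]AZA]A[[Z][ZA]AZ][[Z][ZA]AZA]A[Z][ZA]AZ][[[[Z][ZA]AZ][[Z][ZA]AZA]A[Z][ZA]AZ][[[Z][ZA]AZ][[Z][ZA]AZA]A[Z][ZA]AZA]A[[Z][ZA]AZ][[Z][ZA]AZA]A[Z][ZA]AZA]A[[[Z][ZA]AZ][[Z][ZA]AZA]A[Z][ZA]AZ][[[Z][ZA]AZ][[Z][ZA]AZA]A[Z][ZA]AZA]A[[Z][ZA]AZ][[Z][ZA]AZA]A[Z][ZA]AZ


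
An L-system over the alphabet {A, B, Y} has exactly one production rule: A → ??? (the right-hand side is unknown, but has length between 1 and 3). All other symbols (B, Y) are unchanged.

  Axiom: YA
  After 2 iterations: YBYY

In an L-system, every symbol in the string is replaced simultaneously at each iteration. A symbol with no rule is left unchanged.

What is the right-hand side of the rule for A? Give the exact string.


Answer: BYY

Derivation:
Trying A → BYY:
  Step 0: YA
  Step 1: YBYY
  Step 2: YBYY
Matches the given result.


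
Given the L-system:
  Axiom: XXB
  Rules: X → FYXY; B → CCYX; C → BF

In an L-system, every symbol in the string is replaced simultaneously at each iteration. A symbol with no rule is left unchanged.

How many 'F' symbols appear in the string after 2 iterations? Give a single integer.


Answer: 7

Derivation:
Step 0: XXB  (0 'F')
Step 1: FYXYFYXYCCYX  (2 'F')
Step 2: FYFYXYYFYFYXYYBFBFYFYXY  (7 'F')


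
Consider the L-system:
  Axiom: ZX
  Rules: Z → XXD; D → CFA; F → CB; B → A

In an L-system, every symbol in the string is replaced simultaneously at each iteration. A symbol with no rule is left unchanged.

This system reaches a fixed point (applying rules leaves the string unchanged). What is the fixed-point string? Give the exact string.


Step 0: ZX
Step 1: XXDX
Step 2: XXCFAX
Step 3: XXCCBAX
Step 4: XXCCAAX
Step 5: XXCCAAX  (unchanged — fixed point at step 4)

Answer: XXCCAAX
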